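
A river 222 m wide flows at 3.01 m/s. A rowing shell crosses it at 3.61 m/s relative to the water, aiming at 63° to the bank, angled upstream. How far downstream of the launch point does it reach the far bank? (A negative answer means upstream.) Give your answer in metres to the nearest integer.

95 m

Perpendicular speed = 3.217 m/s; crossing time = 222 / 3.217 = 69.018 s.
Net downstream speed = 1.371 m/s.
Drift = 1.371 × 69.018 = 94.631 m (downstream).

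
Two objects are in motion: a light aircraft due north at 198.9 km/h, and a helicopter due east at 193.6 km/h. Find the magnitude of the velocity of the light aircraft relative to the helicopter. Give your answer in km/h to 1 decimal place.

Taking east as x and north as y: light aircraft velocity = (0.000, 198.900) km/h; helicopter velocity = (193.600, 0.000) km/h.
Velocity of light aircraft relative to helicopter = (0.000, 198.900) − (193.600, 0.000) = (-193.600, 198.900) km/h.
Magnitude = |(-193.600, 198.900)| = 277.565 km/h.

277.6 km/h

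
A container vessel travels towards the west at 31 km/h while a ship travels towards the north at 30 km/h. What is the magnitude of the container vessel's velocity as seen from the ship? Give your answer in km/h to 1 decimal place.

Taking east as x and north as y: container vessel velocity = (-31.000, 0.000) km/h; ship velocity = (0.000, 30.000) km/h.
Velocity of container vessel relative to ship = (-31.000, 0.000) − (0.000, 30.000) = (-31.000, -30.000) km/h.
Magnitude = |(-31.000, -30.000)| = 43.139 km/h.

43.1 km/h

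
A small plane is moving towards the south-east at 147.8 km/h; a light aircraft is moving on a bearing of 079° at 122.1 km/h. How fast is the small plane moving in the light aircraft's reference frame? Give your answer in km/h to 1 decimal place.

128.7 km/h

Taking east as x and north as y: small plane velocity = (104.510, -104.510) km/h; light aircraft velocity = (119.857, 23.298) km/h.
Velocity of small plane relative to light aircraft = (104.510, -104.510) − (119.857, 23.298) = (-15.346, -127.808) km/h.
Magnitude = |(-15.346, -127.808)| = 128.726 km/h.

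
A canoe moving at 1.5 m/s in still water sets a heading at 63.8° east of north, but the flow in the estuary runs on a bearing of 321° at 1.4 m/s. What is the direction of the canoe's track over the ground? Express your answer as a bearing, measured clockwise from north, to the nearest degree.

Taking east as x and north as y: velocity relative to the water = (1.346, 0.662) m/s; the water relative to ground = (-0.881, 1.088) m/s.
Velocity relative to ground = (1.346, 0.662) + (-0.881, 1.088) = (0.465, 1.750) m/s.
Bearing = atan2(0.46, 1.75) = 14.87° clockwise from north.

015°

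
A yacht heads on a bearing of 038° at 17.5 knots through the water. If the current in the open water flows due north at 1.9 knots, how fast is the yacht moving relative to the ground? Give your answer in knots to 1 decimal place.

Taking east as x and north as y: velocity relative to the water = (10.774, 13.790) knots; the water relative to ground = (0.000, 1.900) knots.
Velocity relative to ground = (10.774, 13.790) + (0.000, 1.900) = (10.774, 15.690) knots.
Speed = |(10.774, 15.690)| = 19.033 knots.

19.0 knots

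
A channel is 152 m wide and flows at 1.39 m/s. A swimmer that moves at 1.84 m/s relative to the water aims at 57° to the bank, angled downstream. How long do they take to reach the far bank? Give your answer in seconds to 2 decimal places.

98.50 s

The component of the swimmer's velocity perpendicular to the bank is 1.84 × sin 57° = 1.543 m/s.
The current is parallel to the bank, so it does not affect the crossing time.
Time = 152 / 1.543 = 98.500 s.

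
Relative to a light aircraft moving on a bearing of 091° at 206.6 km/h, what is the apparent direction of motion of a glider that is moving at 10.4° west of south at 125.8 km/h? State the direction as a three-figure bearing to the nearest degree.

242°

Taking east as x and north as y: glider velocity = (-22.709, -123.733) km/h; light aircraft velocity = (206.569, -3.606) km/h.
Velocity of glider relative to light aircraft = (-22.709, -123.733) − (206.569, -3.606) = (-229.278, -120.128) km/h.
Bearing = atan2(-229.28, -120.13) = 242.35° clockwise from north.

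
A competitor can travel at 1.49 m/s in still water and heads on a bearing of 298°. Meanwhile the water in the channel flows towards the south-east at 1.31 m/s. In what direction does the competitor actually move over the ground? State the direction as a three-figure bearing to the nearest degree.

240°

Taking east as x and north as y: velocity relative to the water = (-1.316, 0.700) m/s; the water relative to ground = (0.926, -0.926) m/s.
Velocity relative to ground = (-1.316, 0.700) + (0.926, -0.926) = (-0.389, -0.227) m/s.
Bearing = atan2(-0.39, -0.23) = 239.77° clockwise from north.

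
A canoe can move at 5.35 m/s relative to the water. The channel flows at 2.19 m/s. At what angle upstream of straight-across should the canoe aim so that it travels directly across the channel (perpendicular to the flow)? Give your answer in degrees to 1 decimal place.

To cancel the current, the upstream component of the canoe's velocity must equal the flow: 5.35 sin θ = 2.19.
sin θ = 2.19 / 5.35 = 0.4093.
θ = arcsin(0.4093) = 24.164°.

24.2°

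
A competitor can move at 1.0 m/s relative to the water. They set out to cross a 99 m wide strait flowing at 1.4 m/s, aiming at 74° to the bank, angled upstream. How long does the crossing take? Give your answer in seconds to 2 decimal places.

The component of the competitor's velocity perpendicular to the bank is 1.0 × sin 74° = 0.961 m/s.
Only the cross-stream component determines the crossing time; the current contributes nothing perpendicular to the bank.
Time = 99 / 0.961 = 102.990 s.

102.99 s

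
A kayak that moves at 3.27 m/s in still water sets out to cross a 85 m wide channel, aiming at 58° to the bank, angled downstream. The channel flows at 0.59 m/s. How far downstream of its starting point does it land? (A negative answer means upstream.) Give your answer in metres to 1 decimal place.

71.2 m

Perpendicular speed = 2.773 m/s; crossing time = 85 / 2.773 = 30.651 s.
Net downstream speed = 2.323 m/s.
Drift = 2.323 × 30.651 = 71.198 m (downstream).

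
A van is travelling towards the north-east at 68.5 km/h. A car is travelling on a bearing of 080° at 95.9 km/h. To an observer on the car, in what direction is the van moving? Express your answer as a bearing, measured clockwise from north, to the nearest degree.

Taking east as x and north as y: van velocity = (48.437, 48.437) km/h; car velocity = (94.443, 16.653) km/h.
Velocity of van relative to car = (48.437, 48.437) − (94.443, 16.653) = (-46.006, 31.784) km/h.
Bearing = atan2(-46.01, 31.78) = 304.64° clockwise from north.

305°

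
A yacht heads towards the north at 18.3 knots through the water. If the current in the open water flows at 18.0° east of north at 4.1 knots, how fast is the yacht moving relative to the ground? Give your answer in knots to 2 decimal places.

22.24 knots

Taking east as x and north as y: velocity relative to the water = (0.000, 18.300) knots; the water relative to ground = (1.267, 3.899) knots.
Velocity relative to ground = (0.000, 18.300) + (1.267, 3.899) = (1.267, 22.199) knots.
Speed = |(1.267, 22.199)| = 22.235 knots.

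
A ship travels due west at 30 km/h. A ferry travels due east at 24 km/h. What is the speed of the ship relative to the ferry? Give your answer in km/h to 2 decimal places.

Taking east as x and north as y: ship velocity = (-30.000, 0.000) km/h; ferry velocity = (24.000, 0.000) km/h.
Velocity of ship relative to ferry = (-30.000, 0.000) − (24.000, 0.000) = (-54.000, 0.000) km/h.
Magnitude = |(-54.000, 0.000)| = 54.000 km/h.

54.00 km/h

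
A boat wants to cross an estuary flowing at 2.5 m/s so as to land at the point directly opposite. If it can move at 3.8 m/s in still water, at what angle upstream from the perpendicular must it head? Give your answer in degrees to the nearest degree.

41°

To cancel the current, the upstream component of the boat's velocity must equal the flow: 3.8 sin θ = 2.5.
sin θ = 2.5 / 3.8 = 0.6579.
θ = arcsin(0.6579) = 41.140°.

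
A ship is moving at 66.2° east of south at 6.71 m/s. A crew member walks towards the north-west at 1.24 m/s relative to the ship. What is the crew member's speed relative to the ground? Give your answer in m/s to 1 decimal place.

5.6 m/s

Taking east as x and north as y: ship velocity = (6.139, -2.708) m/s; crew member velocity relative to ship = (-0.877, 0.877) m/s.
Velocity relative to ground = (6.139, -2.708) + (-0.877, 0.877) = (5.263, -1.831) m/s.
Speed = |(5.263, -1.831)| = 5.572 m/s.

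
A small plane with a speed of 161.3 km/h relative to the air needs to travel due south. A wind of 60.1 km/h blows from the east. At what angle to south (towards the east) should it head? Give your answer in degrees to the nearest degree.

22°

The wind pushes perpendicular to the desired track; the heading must have a component into the wind equal to 60.1 km/h: 161.3 sin θ = 60.1.
sin θ = 0.3726, so θ = 21.876°.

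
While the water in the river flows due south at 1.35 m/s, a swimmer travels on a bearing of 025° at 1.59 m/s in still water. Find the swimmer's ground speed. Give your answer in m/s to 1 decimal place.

0.7 m/s

Taking east as x and north as y: velocity relative to the water = (0.672, 1.441) m/s; the water relative to ground = (0.000, -1.350) m/s.
Velocity relative to ground = (0.672, 1.441) + (0.000, -1.350) = (0.672, 0.091) m/s.
Speed = |(0.672, 0.091)| = 0.678 m/s.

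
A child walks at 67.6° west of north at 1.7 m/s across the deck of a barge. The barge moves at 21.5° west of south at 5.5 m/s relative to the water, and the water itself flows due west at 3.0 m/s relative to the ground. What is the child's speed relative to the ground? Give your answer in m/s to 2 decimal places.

7.96 m/s

In east/north components (m/s): child relative to barge = (-1.572, 0.648); barge relative to water = (-2.016, -5.117); water relative to ground = (-3.000, 0.000).
Sum = (-6.587, -4.469) m/s.
Speed = |(-6.587, -4.469)| = 7.961 m/s.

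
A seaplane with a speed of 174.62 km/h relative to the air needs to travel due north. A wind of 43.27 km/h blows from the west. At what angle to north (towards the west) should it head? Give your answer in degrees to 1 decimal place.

The wind pushes perpendicular to the desired track; the heading must have a component into the wind equal to 43.27 km/h: 174.62 sin θ = 43.27.
sin θ = 0.2478, so θ = 14.347°.

14.3°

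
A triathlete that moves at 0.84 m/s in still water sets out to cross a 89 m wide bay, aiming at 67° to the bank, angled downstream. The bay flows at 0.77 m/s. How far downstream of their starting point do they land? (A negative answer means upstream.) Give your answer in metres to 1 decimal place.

Perpendicular speed = 0.773 m/s; crossing time = 89 / 0.773 = 115.102 s.
Net downstream speed = 1.098 m/s.
Drift = 1.098 × 115.102 = 126.407 m (downstream).

126.4 m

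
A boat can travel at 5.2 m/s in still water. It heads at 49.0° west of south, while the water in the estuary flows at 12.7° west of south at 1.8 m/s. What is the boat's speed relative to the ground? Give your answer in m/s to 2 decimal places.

6.74 m/s

Taking east as x and north as y: velocity relative to the water = (-3.924, -3.412) m/s; the water relative to ground = (-0.396, -1.756) m/s.
Velocity relative to ground = (-3.924, -3.412) + (-0.396, -1.756) = (-4.320, -5.167) m/s.
Speed = |(-4.320, -5.167)| = 6.736 m/s.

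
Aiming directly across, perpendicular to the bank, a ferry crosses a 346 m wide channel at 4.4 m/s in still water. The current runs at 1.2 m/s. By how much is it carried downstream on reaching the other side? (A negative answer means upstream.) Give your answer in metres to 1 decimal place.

Perpendicular speed = 4.400 m/s; crossing time = 346 / 4.400 = 78.636 s.
Net downstream speed = 1.200 m/s.
Drift = 1.200 × 78.636 = 94.364 m (downstream).

94.4 m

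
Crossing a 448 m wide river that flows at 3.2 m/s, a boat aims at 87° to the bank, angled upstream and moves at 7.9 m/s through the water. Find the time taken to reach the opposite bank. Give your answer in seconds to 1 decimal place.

The component of the boat's velocity perpendicular to the bank is 7.9 × sin 87° = 7.889 m/s.
The flow acts along the bank and has no component across it.
Time = 448 / 7.889 = 56.787 s.

56.8 s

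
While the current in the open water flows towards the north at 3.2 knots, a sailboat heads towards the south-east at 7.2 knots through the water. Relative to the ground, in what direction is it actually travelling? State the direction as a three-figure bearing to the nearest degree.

110°

Taking east as x and north as y: velocity relative to the water = (5.091, -5.091) knots; the water relative to ground = (0.000, 3.200) knots.
Velocity relative to ground = (5.091, -5.091) + (0.000, 3.200) = (5.091, -1.891) knots.
Bearing = atan2(5.09, -1.89) = 110.38° clockwise from north.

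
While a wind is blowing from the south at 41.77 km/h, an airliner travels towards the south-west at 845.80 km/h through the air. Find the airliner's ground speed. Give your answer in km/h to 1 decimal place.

Taking east as x and north as y: velocity relative to the air = (-598.071, -598.071) km/h; the air relative to ground = (0.000, 41.770) km/h.
Velocity relative to ground = (-598.071, -598.071) + (0.000, 41.770) = (-598.071, -556.301) km/h.
Speed = |(-598.071, -556.301)| = 816.798 km/h.

816.8 km/h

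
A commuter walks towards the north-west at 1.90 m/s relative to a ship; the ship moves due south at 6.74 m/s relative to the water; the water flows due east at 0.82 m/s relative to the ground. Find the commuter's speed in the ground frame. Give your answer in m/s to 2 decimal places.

In east/north components (m/s): commuter relative to ship = (-1.344, 1.344); ship relative to water = (0.000, -6.740); water relative to ground = (0.820, 0.000).
Sum = (-0.524, -5.396) m/s.
Speed = |(-0.524, -5.396)| = 5.422 m/s.

5.42 m/s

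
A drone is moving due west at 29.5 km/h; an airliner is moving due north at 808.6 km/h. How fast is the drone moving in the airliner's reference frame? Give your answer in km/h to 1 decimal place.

809.1 km/h

Taking east as x and north as y: drone velocity = (-29.500, 0.000) km/h; airliner velocity = (0.000, 808.600) km/h.
Velocity of drone relative to airliner = (-29.500, 0.000) − (0.000, 808.600) = (-29.500, -808.600) km/h.
Magnitude = |(-29.500, -808.600)| = 809.138 km/h.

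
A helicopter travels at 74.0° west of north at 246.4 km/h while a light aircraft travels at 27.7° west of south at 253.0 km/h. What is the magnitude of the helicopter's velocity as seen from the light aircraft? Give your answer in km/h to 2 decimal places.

Taking east as x and north as y: helicopter velocity = (-236.855, 67.917) km/h; light aircraft velocity = (-117.605, -224.005) km/h.
Velocity of helicopter relative to light aircraft = (-236.855, 67.917) − (-117.605, -224.005) = (-119.250, 291.922) km/h.
Magnitude = |(-119.250, 291.922)| = 315.339 km/h.

315.34 km/h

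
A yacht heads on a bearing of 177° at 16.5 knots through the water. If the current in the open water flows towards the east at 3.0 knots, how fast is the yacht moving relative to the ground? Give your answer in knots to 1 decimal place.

Taking east as x and north as y: velocity relative to the water = (0.864, -16.477) knots; the water relative to ground = (3.000, 0.000) knots.
Velocity relative to ground = (0.864, -16.477) + (3.000, 0.000) = (3.864, -16.477) knots.
Speed = |(3.864, -16.477)| = 16.924 knots.

16.9 knots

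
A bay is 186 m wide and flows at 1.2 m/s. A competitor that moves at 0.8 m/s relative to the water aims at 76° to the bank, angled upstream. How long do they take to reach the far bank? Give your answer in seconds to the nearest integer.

240 s

The component of the competitor's velocity perpendicular to the bank is 0.8 × sin 76° = 0.776 m/s.
Only the cross-stream component determines the crossing time; the current contributes nothing perpendicular to the bank.
Time = 186 / 0.776 = 239.618 s.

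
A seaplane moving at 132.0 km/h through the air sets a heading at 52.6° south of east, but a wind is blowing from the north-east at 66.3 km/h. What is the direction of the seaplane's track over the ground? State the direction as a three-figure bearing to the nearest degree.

Taking east as x and north as y: velocity relative to the air = (80.174, -104.863) km/h; the air relative to ground = (-46.881, -46.881) km/h.
Velocity relative to ground = (80.174, -104.863) + (-46.881, -46.881) = (33.292, -151.744) km/h.
Bearing = atan2(33.29, -151.74) = 167.63° clockwise from north.

168°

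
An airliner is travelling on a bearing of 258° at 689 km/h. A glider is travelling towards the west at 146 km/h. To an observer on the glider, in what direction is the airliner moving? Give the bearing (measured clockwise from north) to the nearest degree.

Taking east as x and north as y: airliner velocity = (-673.944, -143.251) km/h; glider velocity = (-146.000, 0.000) km/h.
Velocity of airliner relative to glider = (-673.944, -143.251) − (-146.000, 0.000) = (-527.944, -143.251) km/h.
Bearing = atan2(-527.94, -143.25) = 254.82° clockwise from north.

255°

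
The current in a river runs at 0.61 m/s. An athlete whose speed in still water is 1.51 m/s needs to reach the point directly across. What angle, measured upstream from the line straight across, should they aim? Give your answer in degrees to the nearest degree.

To cancel the current, the upstream component of the athlete's velocity must equal the flow: 1.51 sin θ = 0.61.
sin θ = 0.61 / 1.51 = 0.4040.
θ = arcsin(0.4040) = 23.827°.

24°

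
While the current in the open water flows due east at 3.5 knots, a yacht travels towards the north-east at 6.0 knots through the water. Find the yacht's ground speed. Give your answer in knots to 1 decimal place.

Taking east as x and north as y: velocity relative to the water = (4.243, 4.243) knots; the water relative to ground = (3.500, 0.000) knots.
Velocity relative to ground = (4.243, 4.243) + (3.500, 0.000) = (7.743, 4.243) knots.
Speed = |(7.743, 4.243)| = 8.829 knots.

8.8 knots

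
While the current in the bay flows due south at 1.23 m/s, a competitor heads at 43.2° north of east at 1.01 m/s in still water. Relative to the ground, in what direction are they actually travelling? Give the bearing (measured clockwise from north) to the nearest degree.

Taking east as x and north as y: velocity relative to the water = (0.736, 0.691) m/s; the water relative to ground = (0.000, -1.230) m/s.
Velocity relative to ground = (0.736, 0.691) + (0.000, -1.230) = (0.736, -0.539) m/s.
Bearing = atan2(0.74, -0.54) = 126.19° clockwise from north.

126°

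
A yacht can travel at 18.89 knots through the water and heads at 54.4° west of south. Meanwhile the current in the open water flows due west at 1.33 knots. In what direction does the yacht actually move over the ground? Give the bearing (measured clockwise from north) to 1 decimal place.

236.6°

Taking east as x and north as y: velocity relative to the water = (-15.359, -10.996) knots; the water relative to ground = (-1.330, 0.000) knots.
Velocity relative to ground = (-15.359, -10.996) + (-1.330, 0.000) = (-16.689, -10.996) knots.
Bearing = atan2(-16.69, -11.00) = 236.62° clockwise from north.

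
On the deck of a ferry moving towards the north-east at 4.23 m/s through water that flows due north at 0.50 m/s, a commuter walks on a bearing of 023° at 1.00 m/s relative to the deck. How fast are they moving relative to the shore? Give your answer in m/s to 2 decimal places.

In east/north components (m/s): commuter relative to ferry = (0.391, 0.921); ferry relative to water = (2.991, 2.991); water relative to ground = (0.000, 0.500).
Sum = (3.382, 4.412) m/s.
Speed = |(3.382, 4.412)| = 5.559 m/s.

5.56 m/s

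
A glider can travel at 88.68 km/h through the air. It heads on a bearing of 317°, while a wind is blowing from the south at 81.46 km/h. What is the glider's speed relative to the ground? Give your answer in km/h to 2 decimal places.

Taking east as x and north as y: velocity relative to the air = (-60.480, 64.856) km/h; the air relative to ground = (0.000, 81.460) km/h.
Velocity relative to ground = (-60.480, 64.856) + (0.000, 81.460) = (-60.480, 146.316) km/h.
Speed = |(-60.480, 146.316)| = 158.323 km/h.

158.32 km/h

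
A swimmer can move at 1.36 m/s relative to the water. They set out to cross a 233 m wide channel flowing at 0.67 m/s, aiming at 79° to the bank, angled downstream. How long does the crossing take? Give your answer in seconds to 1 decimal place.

174.5 s

The component of the swimmer's velocity perpendicular to the bank is 1.36 × sin 79° = 1.335 m/s.
The current is parallel to the bank, so it does not affect the crossing time.
Time = 233 / 1.335 = 174.530 s.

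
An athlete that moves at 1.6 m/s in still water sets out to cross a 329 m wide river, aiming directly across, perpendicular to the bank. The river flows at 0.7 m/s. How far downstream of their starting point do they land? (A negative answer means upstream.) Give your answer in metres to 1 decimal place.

143.9 m

Perpendicular speed = 1.600 m/s; crossing time = 329 / 1.600 = 205.625 s.
Net downstream speed = 0.700 m/s.
Drift = 0.700 × 205.625 = 143.938 m (downstream).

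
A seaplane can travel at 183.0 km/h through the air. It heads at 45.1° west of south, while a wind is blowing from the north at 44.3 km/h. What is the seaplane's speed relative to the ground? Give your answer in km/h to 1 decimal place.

Taking east as x and north as y: velocity relative to the air = (-129.626, -129.174) km/h; the air relative to ground = (0.000, -44.300) km/h.
Velocity relative to ground = (-129.626, -129.174) + (0.000, -44.300) = (-129.626, -173.474) km/h.
Speed = |(-129.626, -173.474)| = 216.556 km/h.

216.6 km/h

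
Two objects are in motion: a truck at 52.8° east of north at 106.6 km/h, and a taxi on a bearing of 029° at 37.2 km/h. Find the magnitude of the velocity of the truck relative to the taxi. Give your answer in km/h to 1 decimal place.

Taking east as x and north as y: truck velocity = (84.910, 64.450) km/h; taxi velocity = (18.035, 32.536) km/h.
Velocity of truck relative to taxi = (84.910, 64.450) − (18.035, 32.536) = (66.875, 31.914) km/h.
Magnitude = |(66.875, 31.914)| = 74.100 km/h.

74.1 km/h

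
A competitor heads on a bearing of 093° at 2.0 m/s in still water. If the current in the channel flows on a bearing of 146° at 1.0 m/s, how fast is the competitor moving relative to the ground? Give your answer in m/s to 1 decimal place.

2.7 m/s

Taking east as x and north as y: velocity relative to the water = (1.997, -0.105) m/s; the water relative to ground = (0.559, -0.829) m/s.
Velocity relative to ground = (1.997, -0.105) + (0.559, -0.829) = (2.556, -0.934) m/s.
Speed = |(2.556, -0.934)| = 2.722 m/s.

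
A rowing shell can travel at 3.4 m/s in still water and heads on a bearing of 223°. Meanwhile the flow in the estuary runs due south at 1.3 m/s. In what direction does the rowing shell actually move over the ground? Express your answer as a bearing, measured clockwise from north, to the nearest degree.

211°

Taking east as x and north as y: velocity relative to the water = (-2.319, -2.487) m/s; the water relative to ground = (0.000, -1.300) m/s.
Velocity relative to ground = (-2.319, -2.487) + (0.000, -1.300) = (-2.319, -3.787) m/s.
Bearing = atan2(-2.32, -3.79) = 211.48° clockwise from north.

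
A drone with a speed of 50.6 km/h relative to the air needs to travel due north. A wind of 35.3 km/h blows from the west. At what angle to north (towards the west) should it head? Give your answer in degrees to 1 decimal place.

44.2°

The wind pushes perpendicular to the desired track; the heading must have a component into the wind equal to 35.3 km/h: 50.6 sin θ = 35.3.
sin θ = 0.6976, so θ = 44.237°.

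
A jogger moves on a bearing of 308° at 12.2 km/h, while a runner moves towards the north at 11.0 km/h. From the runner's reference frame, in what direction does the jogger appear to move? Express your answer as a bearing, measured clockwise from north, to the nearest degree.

Taking east as x and north as y: jogger velocity = (-9.614, 7.511) km/h; runner velocity = (0.000, 11.000) km/h.
Velocity of jogger relative to runner = (-9.614, 7.511) − (0.000, 11.000) = (-9.614, -3.489) km/h.
Bearing = atan2(-9.61, -3.49) = 250.05° clockwise from north.

250°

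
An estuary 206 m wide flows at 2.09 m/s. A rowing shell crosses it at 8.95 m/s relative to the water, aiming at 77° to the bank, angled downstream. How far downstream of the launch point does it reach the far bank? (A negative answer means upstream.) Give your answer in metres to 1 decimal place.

96.9 m

Perpendicular speed = 8.721 m/s; crossing time = 206 / 8.721 = 23.622 s.
Net downstream speed = 4.103 m/s.
Drift = 4.103 × 23.622 = 96.929 m (downstream).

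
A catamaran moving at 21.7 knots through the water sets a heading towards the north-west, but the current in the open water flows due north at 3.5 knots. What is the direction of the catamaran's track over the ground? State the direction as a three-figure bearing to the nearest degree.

321°

Taking east as x and north as y: velocity relative to the water = (-15.344, 15.344) knots; the water relative to ground = (0.000, 3.500) knots.
Velocity relative to ground = (-15.344, 15.344) + (0.000, 3.500) = (-15.344, 18.844) knots.
Bearing = atan2(-15.34, 18.84) = 320.85° clockwise from north.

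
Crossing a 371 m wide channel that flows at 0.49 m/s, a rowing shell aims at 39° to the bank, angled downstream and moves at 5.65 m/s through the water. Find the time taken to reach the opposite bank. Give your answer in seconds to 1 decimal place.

104.3 s

The component of the rowing shell's velocity perpendicular to the bank is 5.65 × sin 39° = 3.556 m/s.
The flow acts along the bank and has no component across it.
Time = 371 / 3.556 = 104.341 s.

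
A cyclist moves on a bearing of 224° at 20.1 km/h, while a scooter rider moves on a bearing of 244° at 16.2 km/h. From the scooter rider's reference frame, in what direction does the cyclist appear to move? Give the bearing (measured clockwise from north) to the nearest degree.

175°

Taking east as x and north as y: cyclist velocity = (-13.963, -14.459) km/h; scooter rider velocity = (-14.560, -7.102) km/h.
Velocity of cyclist relative to scooter rider = (-13.963, -14.459) − (-14.560, -7.102) = (0.598, -7.357) km/h.
Bearing = atan2(0.60, -7.36) = 175.35° clockwise from north.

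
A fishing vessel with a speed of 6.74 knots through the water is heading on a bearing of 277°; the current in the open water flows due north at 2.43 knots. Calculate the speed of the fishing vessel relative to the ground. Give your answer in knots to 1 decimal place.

Taking east as x and north as y: velocity relative to the water = (-6.690, 0.821) knots; the water relative to ground = (0.000, 2.430) knots.
Velocity relative to ground = (-6.690, 0.821) + (0.000, 2.430) = (-6.690, 3.251) knots.
Speed = |(-6.690, 3.251)| = 7.438 knots.

7.4 knots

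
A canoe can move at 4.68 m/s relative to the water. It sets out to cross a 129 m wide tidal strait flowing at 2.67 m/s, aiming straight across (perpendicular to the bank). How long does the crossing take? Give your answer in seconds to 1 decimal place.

The component of the canoe's velocity perpendicular to the bank is 4.68 m/s.
The flow acts along the bank and has no component across it.
Time = 129 / 4.680 = 27.564 s.

27.6 s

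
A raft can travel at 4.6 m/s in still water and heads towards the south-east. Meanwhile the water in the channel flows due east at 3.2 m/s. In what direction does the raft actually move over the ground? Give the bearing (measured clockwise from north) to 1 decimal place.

116.8°

Taking east as x and north as y: velocity relative to the water = (3.253, -3.253) m/s; the water relative to ground = (3.200, 0.000) m/s.
Velocity relative to ground = (3.253, -3.253) + (3.200, 0.000) = (6.453, -3.253) m/s.
Bearing = atan2(6.45, -3.25) = 116.75° clockwise from north.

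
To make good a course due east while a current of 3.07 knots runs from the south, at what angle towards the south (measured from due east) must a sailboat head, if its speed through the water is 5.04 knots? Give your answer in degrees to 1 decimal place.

The current pushes perpendicular to the desired track; the heading must have a component into the current equal to 3.07 knots: 5.04 sin θ = 3.07.
sin θ = 0.6091, so θ = 37.526°.

37.5°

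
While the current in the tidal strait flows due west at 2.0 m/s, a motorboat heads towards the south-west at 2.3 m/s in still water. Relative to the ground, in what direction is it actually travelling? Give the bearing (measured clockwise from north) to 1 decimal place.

Taking east as x and north as y: velocity relative to the water = (-1.626, -1.626) m/s; the water relative to ground = (-2.000, 0.000) m/s.
Velocity relative to ground = (-1.626, -1.626) + (-2.000, 0.000) = (-3.626, -1.626) m/s.
Bearing = atan2(-3.63, -1.63) = 245.84° clockwise from north.

245.8°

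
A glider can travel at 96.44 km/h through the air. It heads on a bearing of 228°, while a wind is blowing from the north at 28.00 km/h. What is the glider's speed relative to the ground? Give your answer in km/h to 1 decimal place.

117.0 km/h

Taking east as x and north as y: velocity relative to the air = (-71.669, -64.531) km/h; the air relative to ground = (0.000, -28.000) km/h.
Velocity relative to ground = (-71.669, -64.531) + (0.000, -28.000) = (-71.669, -92.531) km/h.
Speed = |(-71.669, -92.531)| = 117.040 km/h.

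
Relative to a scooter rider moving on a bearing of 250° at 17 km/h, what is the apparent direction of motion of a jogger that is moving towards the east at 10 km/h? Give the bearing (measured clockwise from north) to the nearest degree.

Taking east as x and north as y: jogger velocity = (10.000, 0.000) km/h; scooter rider velocity = (-15.975, -5.814) km/h.
Velocity of jogger relative to scooter rider = (10.000, 0.000) − (-15.975, -5.814) = (25.975, 5.814) km/h.
Bearing = atan2(25.97, 5.81) = 77.38° clockwise from north.

077°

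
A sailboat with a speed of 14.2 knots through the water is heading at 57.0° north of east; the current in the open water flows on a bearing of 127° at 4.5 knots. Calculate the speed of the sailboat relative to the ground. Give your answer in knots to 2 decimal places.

14.59 knots

Taking east as x and north as y: velocity relative to the water = (7.734, 11.909) knots; the water relative to ground = (3.594, -2.708) knots.
Velocity relative to ground = (7.734, 11.909) + (3.594, -2.708) = (11.328, 9.201) knots.
Speed = |(11.328, 9.201)| = 14.594 knots.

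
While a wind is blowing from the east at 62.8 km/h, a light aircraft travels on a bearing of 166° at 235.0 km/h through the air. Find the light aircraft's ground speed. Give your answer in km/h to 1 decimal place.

228.1 km/h

Taking east as x and north as y: velocity relative to the air = (56.852, -228.019) km/h; the air relative to ground = (-62.800, 0.000) km/h.
Velocity relative to ground = (56.852, -228.019) + (-62.800, 0.000) = (-5.948, -228.019) km/h.
Speed = |(-5.948, -228.019)| = 228.097 km/h.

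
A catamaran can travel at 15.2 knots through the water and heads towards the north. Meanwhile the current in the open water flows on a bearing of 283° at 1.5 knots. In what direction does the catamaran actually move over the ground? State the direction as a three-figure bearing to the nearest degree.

355°

Taking east as x and north as y: velocity relative to the water = (0.000, 15.200) knots; the water relative to ground = (-1.462, 0.337) knots.
Velocity relative to ground = (0.000, 15.200) + (-1.462, 0.337) = (-1.462, 15.537) knots.
Bearing = atan2(-1.46, 15.54) = 354.63° clockwise from north.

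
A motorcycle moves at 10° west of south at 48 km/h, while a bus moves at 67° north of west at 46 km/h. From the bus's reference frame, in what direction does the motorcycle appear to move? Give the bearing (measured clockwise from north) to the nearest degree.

Taking east as x and north as y: motorcycle velocity = (-8.335, -47.271) km/h; bus velocity = (-17.974, 42.343) km/h.
Velocity of motorcycle relative to bus = (-8.335, -47.271) − (-17.974, 42.343) = (9.639, -89.614) km/h.
Bearing = atan2(9.64, -89.61) = 173.86° clockwise from north.

174°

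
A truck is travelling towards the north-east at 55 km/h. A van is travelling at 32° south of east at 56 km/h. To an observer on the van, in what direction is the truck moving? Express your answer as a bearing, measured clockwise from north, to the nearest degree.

Taking east as x and north as y: truck velocity = (38.891, 38.891) km/h; van velocity = (47.491, -29.675) km/h.
Velocity of truck relative to van = (38.891, 38.891) − (47.491, -29.675) = (-8.600, 68.566) km/h.
Bearing = atan2(-8.60, 68.57) = 352.85° clockwise from north.

353°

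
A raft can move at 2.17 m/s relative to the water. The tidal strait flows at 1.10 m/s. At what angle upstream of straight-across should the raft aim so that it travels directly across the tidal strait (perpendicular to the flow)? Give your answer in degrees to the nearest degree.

To cancel the current, the upstream component of the raft's velocity must equal the flow: 2.17 sin θ = 1.10.
sin θ = 1.10 / 2.17 = 0.5069.
θ = arcsin(0.5069) = 30.458°.

30°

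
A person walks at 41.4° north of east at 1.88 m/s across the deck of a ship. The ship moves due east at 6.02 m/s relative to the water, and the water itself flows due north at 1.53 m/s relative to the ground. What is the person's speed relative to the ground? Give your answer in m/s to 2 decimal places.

7.93 m/s

In east/north components (m/s): person relative to ship = (1.410, 1.243); ship relative to water = (6.020, 0.000); water relative to ground = (0.000, 1.530).
Sum = (7.430, 2.773) m/s.
Speed = |(7.430, 2.773)| = 7.931 m/s.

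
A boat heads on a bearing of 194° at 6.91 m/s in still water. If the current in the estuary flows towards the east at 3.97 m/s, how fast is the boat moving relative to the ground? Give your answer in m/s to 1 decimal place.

Taking east as x and north as y: velocity relative to the water = (-1.672, -6.705) m/s; the water relative to ground = (3.970, 0.000) m/s.
Velocity relative to ground = (-1.672, -6.705) + (3.970, 0.000) = (2.298, -6.705) m/s.
Speed = |(2.298, -6.705)| = 7.088 m/s.

7.1 m/s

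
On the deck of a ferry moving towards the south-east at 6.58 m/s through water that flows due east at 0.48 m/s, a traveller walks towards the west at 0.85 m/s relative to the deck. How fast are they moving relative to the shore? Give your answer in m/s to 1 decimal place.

6.3 m/s

In east/north components (m/s): traveller relative to ferry = (-0.850, 0.000); ferry relative to water = (4.653, -4.653); water relative to ground = (0.480, 0.000).
Sum = (4.283, -4.653) m/s.
Speed = |(4.283, -4.653)| = 6.324 m/s.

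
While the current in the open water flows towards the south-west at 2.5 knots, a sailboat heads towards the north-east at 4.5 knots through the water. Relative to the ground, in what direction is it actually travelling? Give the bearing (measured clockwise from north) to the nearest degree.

045°

Taking east as x and north as y: velocity relative to the water = (3.182, 3.182) knots; the water relative to ground = (-1.768, -1.768) knots.
Velocity relative to ground = (3.182, 3.182) + (-1.768, -1.768) = (1.414, 1.414) knots.
Bearing = atan2(1.41, 1.41) = 45.00° clockwise from north.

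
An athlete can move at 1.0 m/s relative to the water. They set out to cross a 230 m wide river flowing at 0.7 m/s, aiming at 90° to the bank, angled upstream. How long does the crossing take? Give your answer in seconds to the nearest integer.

The component of the athlete's velocity perpendicular to the bank is 1.0 m/s.
Only the cross-stream component determines the crossing time; the current contributes nothing perpendicular to the bank.
Time = 230 / 1.000 = 230.000 s.

230 s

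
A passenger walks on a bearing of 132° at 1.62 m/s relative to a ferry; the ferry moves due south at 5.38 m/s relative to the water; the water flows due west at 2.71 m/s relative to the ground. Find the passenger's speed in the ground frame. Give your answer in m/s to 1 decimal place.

6.6 m/s

In east/north components (m/s): passenger relative to ferry = (1.204, -1.084); ferry relative to water = (0.000, -5.380); water relative to ground = (-2.710, 0.000).
Sum = (-1.506, -6.464) m/s.
Speed = |(-1.506, -6.464)| = 6.637 m/s.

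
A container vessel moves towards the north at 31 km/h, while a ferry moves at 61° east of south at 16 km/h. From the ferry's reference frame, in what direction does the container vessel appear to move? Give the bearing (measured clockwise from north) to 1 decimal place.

340.1°

Taking east as x and north as y: container vessel velocity = (0.000, 31.000) km/h; ferry velocity = (13.994, -7.757) km/h.
Velocity of container vessel relative to ferry = (0.000, 31.000) − (13.994, -7.757) = (-13.994, 38.757) km/h.
Bearing = atan2(-13.99, 38.76) = 340.15° clockwise from north.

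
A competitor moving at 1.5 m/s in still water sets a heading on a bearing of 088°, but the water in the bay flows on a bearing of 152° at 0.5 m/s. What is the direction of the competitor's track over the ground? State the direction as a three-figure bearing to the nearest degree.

Taking east as x and north as y: velocity relative to the water = (1.499, 0.052) m/s; the water relative to ground = (0.235, -0.441) m/s.
Velocity relative to ground = (1.499, 0.052) + (0.235, -0.441) = (1.734, -0.389) m/s.
Bearing = atan2(1.73, -0.39) = 102.65° clockwise from north.

103°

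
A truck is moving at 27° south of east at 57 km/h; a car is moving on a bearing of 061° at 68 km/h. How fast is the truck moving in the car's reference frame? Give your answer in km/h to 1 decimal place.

59.5 km/h

Taking east as x and north as y: truck velocity = (50.787, -25.877) km/h; car velocity = (59.474, 32.967) km/h.
Velocity of truck relative to car = (50.787, -25.877) − (59.474, 32.967) = (-8.687, -58.845) km/h.
Magnitude = |(-8.687, -58.845)| = 59.482 km/h.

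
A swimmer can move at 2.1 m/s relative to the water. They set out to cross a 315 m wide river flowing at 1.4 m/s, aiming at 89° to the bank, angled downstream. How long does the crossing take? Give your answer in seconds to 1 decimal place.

The component of the swimmer's velocity perpendicular to the bank is 2.1 × sin 89° = 2.100 m/s.
The current is parallel to the bank, so it does not affect the crossing time.
Time = 315 / 2.100 = 150.023 s.

150.0 s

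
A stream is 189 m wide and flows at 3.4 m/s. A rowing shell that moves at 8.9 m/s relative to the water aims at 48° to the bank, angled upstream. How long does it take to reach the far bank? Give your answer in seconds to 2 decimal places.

28.58 s

The component of the rowing shell's velocity perpendicular to the bank is 8.9 × sin 48° = 6.614 m/s.
The flow acts along the bank and has no component across it.
Time = 189 / 6.614 = 28.576 s.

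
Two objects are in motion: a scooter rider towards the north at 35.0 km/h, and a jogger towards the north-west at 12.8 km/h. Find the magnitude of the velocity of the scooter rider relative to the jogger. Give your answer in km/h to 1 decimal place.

27.5 km/h

Taking east as x and north as y: scooter rider velocity = (0.000, 35.000) km/h; jogger velocity = (-9.051, 9.051) km/h.
Velocity of scooter rider relative to jogger = (0.000, 35.000) − (-9.051, 9.051) = (9.051, 25.949) km/h.
Magnitude = |(9.051, 25.949)| = 27.482 km/h.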